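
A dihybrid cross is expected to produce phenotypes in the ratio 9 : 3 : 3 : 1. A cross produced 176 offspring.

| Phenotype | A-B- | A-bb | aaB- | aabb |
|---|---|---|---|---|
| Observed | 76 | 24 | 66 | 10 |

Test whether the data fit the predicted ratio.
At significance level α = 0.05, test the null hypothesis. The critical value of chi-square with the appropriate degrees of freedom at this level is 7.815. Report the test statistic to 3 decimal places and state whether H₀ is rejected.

Ratio total = 16. Expected counts: 176×9/16 = 99, 176×3/16 = 33, 176×3/16 = 33, 176×1/16 = 11.
cat         O        E   (O−E)²/E
A-B-       76       99     5.3434
A-bb       24       33     2.4545
aaB-       66       33    33.0000
aabb       10       11     0.0909
Sum = 40.889
df = 3. Since 40.889 > 7.815, we reject H₀.

40.889; reject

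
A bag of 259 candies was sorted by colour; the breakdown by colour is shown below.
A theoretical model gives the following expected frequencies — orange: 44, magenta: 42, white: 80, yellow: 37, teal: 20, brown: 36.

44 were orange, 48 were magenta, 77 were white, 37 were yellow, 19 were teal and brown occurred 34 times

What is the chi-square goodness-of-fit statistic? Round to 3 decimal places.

χ² = (44−44)²/44 + (48−42)²/42 + (77−80)²/80 + (37−37)²/37 + (19−20)²/20 + (34−36)²/36
   = 0.0000 + 0.8571 + 0.1125 + 0.0000 + 0.0500 + 0.1111
Sum = 1.131

1.131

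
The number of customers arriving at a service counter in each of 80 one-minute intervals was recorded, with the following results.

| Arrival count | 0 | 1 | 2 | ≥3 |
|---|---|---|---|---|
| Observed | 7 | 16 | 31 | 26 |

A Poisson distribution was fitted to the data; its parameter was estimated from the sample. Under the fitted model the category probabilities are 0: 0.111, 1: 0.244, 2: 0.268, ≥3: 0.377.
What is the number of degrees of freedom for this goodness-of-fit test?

There are k = 4 categories and 1 parameter estimated from the data, so df = 4 − 1 − 1 = 2.

2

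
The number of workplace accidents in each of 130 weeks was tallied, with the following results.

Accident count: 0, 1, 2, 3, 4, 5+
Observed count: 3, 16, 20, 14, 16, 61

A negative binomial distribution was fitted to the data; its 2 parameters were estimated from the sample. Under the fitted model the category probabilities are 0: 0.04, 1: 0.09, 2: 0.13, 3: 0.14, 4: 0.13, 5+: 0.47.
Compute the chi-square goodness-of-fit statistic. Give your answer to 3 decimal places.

Expected counts E_i = n·p_i: 130×0.04 = 5.2, 130×0.09 = 11.7, 130×0.13 = 16.9, 130×0.14 = 18.2, 130×0.13 = 16.9, 130×0.47 = 61.1.
χ² = (3−5.2)²/5.2 + (16−11.7)²/11.7 + (20−16.9)²/16.9 + (14−18.2)²/18.2 + (16−16.9)²/16.9 + (61−61.1)²/61.1
   = 0.9308 + 1.5803 + 0.5686 + 0.9692 + 0.0479 + 0.0002
Sum = 4.097

4.097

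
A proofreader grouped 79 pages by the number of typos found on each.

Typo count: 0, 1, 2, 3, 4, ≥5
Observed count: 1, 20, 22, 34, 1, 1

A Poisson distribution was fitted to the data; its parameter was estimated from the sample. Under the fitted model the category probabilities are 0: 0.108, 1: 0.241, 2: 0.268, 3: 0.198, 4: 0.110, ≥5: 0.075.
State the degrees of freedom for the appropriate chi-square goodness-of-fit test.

There are k = 6 categories and 1 parameter estimated from the data, so df = 6 − 1 − 1 = 4.

4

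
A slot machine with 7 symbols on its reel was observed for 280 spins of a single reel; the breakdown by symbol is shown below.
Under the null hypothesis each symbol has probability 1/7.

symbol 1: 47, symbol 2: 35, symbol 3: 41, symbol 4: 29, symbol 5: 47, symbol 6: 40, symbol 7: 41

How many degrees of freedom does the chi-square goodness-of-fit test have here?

6

There are k = 7 categories and no parameters were estimated from the data, so df = 7 − 1 = 6.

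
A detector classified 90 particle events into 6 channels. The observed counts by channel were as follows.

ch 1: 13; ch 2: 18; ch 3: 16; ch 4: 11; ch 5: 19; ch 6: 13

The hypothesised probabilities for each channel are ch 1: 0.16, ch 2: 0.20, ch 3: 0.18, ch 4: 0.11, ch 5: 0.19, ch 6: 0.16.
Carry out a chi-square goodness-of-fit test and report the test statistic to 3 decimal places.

0.608

Expected counts E_i = n·p_i: 90×0.16 = 14.4, 90×0.20 = 18, 90×0.18 = 16.2, 90×0.11 = 9.9, 90×0.19 = 17.1, 90×0.16 = 14.4.
cat         O        E   (O−E)²/E
ch 1       13     14.4     0.1361
ch 2       18       18     0.0000
ch 3       16     16.2     0.0025
ch 4       11      9.9     0.1222
ch 5       19     17.1     0.2111
ch 6       13     14.4     0.1361
Sum = 0.608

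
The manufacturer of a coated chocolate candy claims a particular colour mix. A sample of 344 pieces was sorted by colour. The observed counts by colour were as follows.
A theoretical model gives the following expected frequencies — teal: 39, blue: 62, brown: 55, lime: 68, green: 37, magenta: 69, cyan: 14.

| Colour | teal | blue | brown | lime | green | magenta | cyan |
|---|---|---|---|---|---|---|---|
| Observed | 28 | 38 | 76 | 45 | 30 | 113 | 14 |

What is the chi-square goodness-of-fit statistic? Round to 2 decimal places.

57.57

cat          O        E   (O−E)²/E
teal        28       39      3.103
blue        38       62      9.290
brown       76       55      8.018
lime        45       68      7.779
green       30       37      1.324
magenta    113       69     28.058
cyan        14       14      0.000
Sum = 57.57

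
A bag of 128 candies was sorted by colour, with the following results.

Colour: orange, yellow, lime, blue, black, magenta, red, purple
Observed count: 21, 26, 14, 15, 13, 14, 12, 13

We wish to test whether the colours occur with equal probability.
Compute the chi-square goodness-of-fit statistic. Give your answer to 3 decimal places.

Under H₀ each category has probability 1/8, so each expected count is 128/8 = 16.
orange: (21 − 16)²/16 = 25/16 = 1.5625
yellow: (26 − 16)²/16 = 100/16 = 6.2500
lime: (14 − 16)²/16 = 4/16 = 0.2500
blue: (15 − 16)²/16 = 1/16 = 0.0625
black: (13 − 16)²/16 = 9/16 = 0.5625
magenta: (14 − 16)²/16 = 4/16 = 0.2500
red: (12 − 16)²/16 = 16/16 = 1.0000
purple: (13 − 16)²/16 = 9/16 = 0.5625
Sum = 10.500

10.500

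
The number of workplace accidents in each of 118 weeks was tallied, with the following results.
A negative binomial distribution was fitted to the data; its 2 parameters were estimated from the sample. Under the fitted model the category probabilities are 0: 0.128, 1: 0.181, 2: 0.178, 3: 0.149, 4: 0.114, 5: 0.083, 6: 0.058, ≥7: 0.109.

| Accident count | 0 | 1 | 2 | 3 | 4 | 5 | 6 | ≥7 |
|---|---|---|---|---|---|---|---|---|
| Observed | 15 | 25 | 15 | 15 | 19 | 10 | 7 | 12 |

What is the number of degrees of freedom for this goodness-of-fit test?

There are k = 8 categories and 2 parameters estimated from the data, so df = 8 − 1 − 2 = 5.

5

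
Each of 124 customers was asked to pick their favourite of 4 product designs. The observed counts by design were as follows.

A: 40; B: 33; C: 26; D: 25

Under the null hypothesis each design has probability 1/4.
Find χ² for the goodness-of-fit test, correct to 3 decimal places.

4.710

Under H₀ each category has probability 1/4, so each expected count is 124/4 = 31.
cat         O        E   (O−E)²/E
A          40       31     2.6129
B          33       31     0.1290
C          26       31     0.8065
D          25       31     1.1613
Sum = 4.710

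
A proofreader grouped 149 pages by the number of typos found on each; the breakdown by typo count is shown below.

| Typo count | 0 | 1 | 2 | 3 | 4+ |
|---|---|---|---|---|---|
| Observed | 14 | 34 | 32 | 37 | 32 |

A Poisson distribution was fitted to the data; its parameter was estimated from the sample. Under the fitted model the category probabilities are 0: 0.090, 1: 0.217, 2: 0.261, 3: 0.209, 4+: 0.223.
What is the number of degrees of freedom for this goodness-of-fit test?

There are k = 5 categories and 1 parameter estimated from the data, so df = 5 − 1 − 1 = 3.

3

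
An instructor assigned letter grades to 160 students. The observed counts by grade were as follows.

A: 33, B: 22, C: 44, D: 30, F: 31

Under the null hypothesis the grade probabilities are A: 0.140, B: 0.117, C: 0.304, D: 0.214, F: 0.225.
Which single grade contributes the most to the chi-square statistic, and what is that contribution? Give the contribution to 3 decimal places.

A, 5.016

Expected counts E_i = n·p_i: 160×0.140 = 22.4, 160×0.117 = 18.72, 160×0.304 = 48.64, 160×0.214 = 34.24, 160×0.225 = 36.
A: (33 − 22.4)²/22.4 = 112.36/22.4 = 5.0161
B: (22 − 18.72)²/18.72 = 10.7584/18.72 = 0.5747
C: (44 − 48.64)²/48.64 = 21.5296/48.64 = 0.4426
D: (30 − 34.24)²/34.24 = 17.9776/34.24 = 0.5250
F: (31 − 36)²/36 = 25/36 = 0.6944
The largest term is for A: 5.016.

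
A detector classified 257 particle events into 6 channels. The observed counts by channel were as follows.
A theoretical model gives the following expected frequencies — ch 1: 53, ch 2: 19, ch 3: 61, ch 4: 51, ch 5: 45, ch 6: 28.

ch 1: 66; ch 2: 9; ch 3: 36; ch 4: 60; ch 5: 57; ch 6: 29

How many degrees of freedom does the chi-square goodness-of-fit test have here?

There are k = 6 categories and no parameters were estimated from the data, so df = 6 − 1 = 5.

5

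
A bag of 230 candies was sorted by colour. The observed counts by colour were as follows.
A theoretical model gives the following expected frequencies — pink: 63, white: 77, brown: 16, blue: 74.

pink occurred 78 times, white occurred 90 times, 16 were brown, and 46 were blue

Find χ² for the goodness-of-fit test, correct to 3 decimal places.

pink: (78 − 63)²/63 = 225/63 = 3.5714
white: (90 − 77)²/77 = 169/77 = 2.1948
brown: (16 − 16)²/16 = 0/16 = 0.0000
blue: (46 − 74)²/74 = 784/74 = 10.5946
Sum = 16.361

16.361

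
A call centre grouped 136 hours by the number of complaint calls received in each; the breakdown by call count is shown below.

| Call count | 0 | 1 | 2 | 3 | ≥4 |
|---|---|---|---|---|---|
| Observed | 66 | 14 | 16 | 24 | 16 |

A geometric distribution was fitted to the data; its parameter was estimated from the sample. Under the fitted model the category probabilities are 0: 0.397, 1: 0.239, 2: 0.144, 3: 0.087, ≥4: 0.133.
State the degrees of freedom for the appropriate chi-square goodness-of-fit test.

3

There are k = 5 categories and 1 parameter estimated from the data, so df = 5 − 1 − 1 = 3.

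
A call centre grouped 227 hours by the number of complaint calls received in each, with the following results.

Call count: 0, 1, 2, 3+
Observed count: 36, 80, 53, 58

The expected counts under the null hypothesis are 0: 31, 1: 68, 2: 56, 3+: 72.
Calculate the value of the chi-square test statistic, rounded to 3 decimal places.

5.807

χ² = (36−31)²/31 + (80−68)²/68 + (53−56)²/56 + (58−72)²/72
   = 0.8065 + 2.1176 + 0.1607 + 2.7222
Sum = 5.807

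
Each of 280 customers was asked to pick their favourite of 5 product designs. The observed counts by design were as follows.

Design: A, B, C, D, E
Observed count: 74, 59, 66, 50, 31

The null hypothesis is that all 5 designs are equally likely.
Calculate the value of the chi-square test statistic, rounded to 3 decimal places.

19.536

Under H₀ each category has probability 1/5, so each expected count is 280/5 = 56.
cat         O        E   (O−E)²/E
A          74       56     5.7857
B          59       56     0.1607
C          66       56     1.7857
D          50       56     0.6429
E          31       56    11.1607
Sum = 19.536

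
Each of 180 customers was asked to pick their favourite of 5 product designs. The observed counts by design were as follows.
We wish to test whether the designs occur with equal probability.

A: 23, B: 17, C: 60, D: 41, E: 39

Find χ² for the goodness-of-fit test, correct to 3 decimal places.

Expected count for each of the 5 categories: 180/5 = 36.
cat         O        E   (O−E)²/E
A          23       36     4.6944
B          17       36    10.0278
C          60       36    16.0000
D          41       36     0.6944
E          39       36     0.2500
Sum = 31.667

31.667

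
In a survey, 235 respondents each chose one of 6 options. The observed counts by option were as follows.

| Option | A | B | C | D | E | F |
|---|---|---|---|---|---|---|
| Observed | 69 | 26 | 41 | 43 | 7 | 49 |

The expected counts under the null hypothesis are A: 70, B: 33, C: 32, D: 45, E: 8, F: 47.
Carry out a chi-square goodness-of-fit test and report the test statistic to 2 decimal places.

4.33

A: (69 − 70)²/70 = 1/70 = 0.014
B: (26 − 33)²/33 = 49/33 = 1.485
C: (41 − 32)²/32 = 81/32 = 2.531
D: (43 − 45)²/45 = 4/45 = 0.089
E: (7 − 8)²/8 = 1/8 = 0.125
F: (49 − 47)²/47 = 4/47 = 0.085
Sum = 4.33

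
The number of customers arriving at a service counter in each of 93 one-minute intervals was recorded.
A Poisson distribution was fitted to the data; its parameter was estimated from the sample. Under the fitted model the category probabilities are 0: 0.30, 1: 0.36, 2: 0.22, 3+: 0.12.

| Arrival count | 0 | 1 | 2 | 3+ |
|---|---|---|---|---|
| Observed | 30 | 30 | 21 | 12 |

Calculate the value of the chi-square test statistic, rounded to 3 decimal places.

0.597

Expected counts E_i = n·p_i: 93×0.30 = 27.9, 93×0.36 = 33.48, 93×0.22 = 20.46, 93×0.12 = 11.16.
0: (30 − 27.9)²/27.9 = 4.41/27.9 = 0.1581
1: (30 − 33.48)²/33.48 = 12.1104/33.48 = 0.3617
2: (21 − 20.46)²/20.46 = 0.2916/20.46 = 0.0143
3+: (12 − 11.16)²/11.16 = 0.7056/11.16 = 0.0632
Sum = 0.597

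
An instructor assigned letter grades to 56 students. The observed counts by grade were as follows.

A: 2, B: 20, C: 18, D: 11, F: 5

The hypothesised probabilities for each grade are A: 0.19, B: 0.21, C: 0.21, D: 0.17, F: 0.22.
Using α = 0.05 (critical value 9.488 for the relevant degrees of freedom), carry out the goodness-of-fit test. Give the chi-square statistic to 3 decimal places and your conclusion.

20.680; reject

Expected counts E_i = n·p_i: 56×0.19 = 10.64, 56×0.21 = 11.76, 56×0.21 = 11.76, 56×0.17 = 9.52, 56×0.22 = 12.32.
cat         O        E   (O−E)²/E
A           2    10.64     7.0159
B          20    11.76     5.7736
C          18    11.76     3.3110
D          11     9.52     0.2301
F           5    12.32     4.3492
Sum = 20.680
df = 4. Since 20.680 > 9.488, we reject H₀.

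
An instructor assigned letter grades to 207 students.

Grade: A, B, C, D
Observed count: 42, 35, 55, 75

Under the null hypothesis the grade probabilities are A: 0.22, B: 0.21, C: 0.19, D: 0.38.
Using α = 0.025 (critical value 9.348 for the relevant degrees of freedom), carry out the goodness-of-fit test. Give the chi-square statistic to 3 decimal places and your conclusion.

Expected counts E_i = n·p_i: 207×0.22 = 45.54, 207×0.21 = 43.47, 207×0.19 = 39.33, 207×0.38 = 78.66.
A: (42 − 45.54)²/45.54 = 12.5316/45.54 = 0.2752
B: (35 − 43.47)²/43.47 = 71.7409/43.47 = 1.6504
C: (55 − 39.33)²/39.33 = 245.5489/39.33 = 6.2433
D: (75 − 78.66)²/78.66 = 13.3956/78.66 = 0.1703
Sum = 8.339
df = 3. Since 8.339 < 9.348, we do not reject H₀.

8.339; do not reject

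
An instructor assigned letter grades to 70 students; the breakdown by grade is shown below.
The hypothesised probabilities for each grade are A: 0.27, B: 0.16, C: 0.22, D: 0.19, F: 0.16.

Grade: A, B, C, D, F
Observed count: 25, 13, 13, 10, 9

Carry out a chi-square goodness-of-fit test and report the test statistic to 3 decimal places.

3.883

Expected counts E_i = n·p_i: 70×0.27 = 18.9, 70×0.16 = 11.2, 70×0.22 = 15.4, 70×0.19 = 13.3, 70×0.16 = 11.2.
χ² = (25−18.9)²/18.9 + (13−11.2)²/11.2 + (13−15.4)²/15.4 + (10−13.3)²/13.3 + (9−11.2)²/11.2
   = 1.9688 + 0.2893 + 0.3740 + 0.8188 + 0.4321
Sum = 3.883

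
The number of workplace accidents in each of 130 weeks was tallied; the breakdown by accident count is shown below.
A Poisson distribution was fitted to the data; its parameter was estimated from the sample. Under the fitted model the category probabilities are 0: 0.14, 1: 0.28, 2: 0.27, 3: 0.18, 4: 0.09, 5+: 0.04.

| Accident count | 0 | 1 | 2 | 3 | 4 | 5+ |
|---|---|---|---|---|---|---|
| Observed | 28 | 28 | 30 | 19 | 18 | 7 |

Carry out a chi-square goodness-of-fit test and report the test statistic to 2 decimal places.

12.80

Expected counts E_i = n·p_i: 130×0.14 = 18.2, 130×0.28 = 36.4, 130×0.27 = 35.1, 130×0.18 = 23.4, 130×0.09 = 11.7, 130×0.04 = 5.2.
χ² = (28−18.2)²/18.2 + (28−36.4)²/36.4 + (30−35.1)²/35.1 + (19−23.4)²/23.4 + (18−11.7)²/11.7 + (7−5.2)²/5.2
   = 5.277 + 1.938 + 0.741 + 0.827 + 3.392 + 0.623
Sum = 12.80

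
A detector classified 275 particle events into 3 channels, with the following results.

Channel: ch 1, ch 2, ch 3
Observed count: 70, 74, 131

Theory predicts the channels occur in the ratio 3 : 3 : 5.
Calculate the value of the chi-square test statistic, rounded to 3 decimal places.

Ratio total = 11. Expected counts: 275×3/11 = 75, 275×3/11 = 75, 275×5/11 = 125.
χ² = (70−75)²/75 + (74−75)²/75 + (131−125)²/125
   = 0.3333 + 0.0133 + 0.2880
Sum = 0.635

0.635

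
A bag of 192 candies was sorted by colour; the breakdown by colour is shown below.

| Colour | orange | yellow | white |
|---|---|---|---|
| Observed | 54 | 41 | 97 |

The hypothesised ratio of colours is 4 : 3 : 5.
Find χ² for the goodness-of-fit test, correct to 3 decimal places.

6.196

Ratio total = 12. Expected counts: 192×4/12 = 64, 192×3/12 = 48, 192×5/12 = 80.
cat         O        E   (O−E)²/E
orange     54       64     1.5625
yellow     41       48     1.0208
white      97       80     3.6125
Sum = 6.196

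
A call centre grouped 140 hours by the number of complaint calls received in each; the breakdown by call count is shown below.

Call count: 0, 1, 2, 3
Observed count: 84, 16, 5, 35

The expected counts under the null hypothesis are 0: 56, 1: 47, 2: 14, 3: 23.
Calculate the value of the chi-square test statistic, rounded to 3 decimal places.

46.493

cat         O        E   (O−E)²/E
0          84       56    14.0000
1          16       47    20.4468
2           5       14     5.7857
3          35       23     6.2609
Sum = 46.493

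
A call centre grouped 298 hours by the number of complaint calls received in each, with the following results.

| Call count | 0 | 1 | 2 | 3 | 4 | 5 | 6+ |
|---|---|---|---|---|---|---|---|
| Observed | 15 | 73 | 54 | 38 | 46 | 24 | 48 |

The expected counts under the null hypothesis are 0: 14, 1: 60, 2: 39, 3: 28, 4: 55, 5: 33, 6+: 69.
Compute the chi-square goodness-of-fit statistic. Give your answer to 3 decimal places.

0: (15 − 14)²/14 = 1/14 = 0.0714
1: (73 − 60)²/60 = 169/60 = 2.8167
2: (54 − 39)²/39 = 225/39 = 5.7692
3: (38 − 28)²/28 = 100/28 = 3.5714
4: (46 − 55)²/55 = 81/55 = 1.4727
5: (24 − 33)²/33 = 81/33 = 2.4545
6+: (48 − 69)²/69 = 441/69 = 6.3913
Sum = 22.547

22.547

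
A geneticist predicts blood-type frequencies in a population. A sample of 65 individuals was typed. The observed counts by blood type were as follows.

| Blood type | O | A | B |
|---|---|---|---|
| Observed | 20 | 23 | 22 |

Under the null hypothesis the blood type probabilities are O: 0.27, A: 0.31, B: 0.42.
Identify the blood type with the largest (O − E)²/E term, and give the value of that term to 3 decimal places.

B, 1.029

Expected counts E_i = n·p_i: 65×0.27 = 17.55, 65×0.31 = 20.15, 65×0.42 = 27.3.
O: (20 − 17.55)²/17.55 = 6.0025/17.55 = 0.3420
A: (23 − 20.15)²/20.15 = 8.1225/20.15 = 0.4031
B: (22 − 27.3)²/27.3 = 28.09/27.3 = 1.0289
The largest term is for B: 1.029.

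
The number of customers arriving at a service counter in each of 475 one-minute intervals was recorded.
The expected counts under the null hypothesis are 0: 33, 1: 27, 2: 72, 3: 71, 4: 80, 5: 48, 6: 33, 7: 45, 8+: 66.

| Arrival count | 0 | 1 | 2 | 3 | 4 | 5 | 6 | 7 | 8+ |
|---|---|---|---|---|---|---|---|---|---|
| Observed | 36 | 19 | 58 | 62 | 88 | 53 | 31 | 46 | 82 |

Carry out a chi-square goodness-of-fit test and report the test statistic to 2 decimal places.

0: (36 − 33)²/33 = 9/33 = 0.273
1: (19 − 27)²/27 = 64/27 = 2.370
2: (58 − 72)²/72 = 196/72 = 2.722
3: (62 − 71)²/71 = 81/71 = 1.141
4: (88 − 80)²/80 = 64/80 = 0.800
5: (53 − 48)²/48 = 25/48 = 0.521
6: (31 − 33)²/33 = 4/33 = 0.121
7: (46 − 45)²/45 = 1/45 = 0.022
8+: (82 − 66)²/66 = 256/66 = 3.879
Sum = 11.85

11.85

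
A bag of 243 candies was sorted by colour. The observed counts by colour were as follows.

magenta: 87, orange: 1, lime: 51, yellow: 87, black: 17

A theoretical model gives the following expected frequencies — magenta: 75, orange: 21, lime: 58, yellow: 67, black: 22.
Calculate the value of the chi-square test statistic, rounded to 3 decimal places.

28.919

magenta: (87 − 75)²/75 = 144/75 = 1.9200
orange: (1 − 21)²/21 = 400/21 = 19.0476
lime: (51 − 58)²/58 = 49/58 = 0.8448
yellow: (87 − 67)²/67 = 400/67 = 5.9701
black: (17 − 22)²/22 = 25/22 = 1.1364
Sum = 28.919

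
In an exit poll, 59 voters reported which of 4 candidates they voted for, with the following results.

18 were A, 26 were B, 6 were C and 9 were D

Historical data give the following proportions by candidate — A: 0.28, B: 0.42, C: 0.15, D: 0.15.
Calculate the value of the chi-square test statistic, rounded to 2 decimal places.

Expected counts E_i = n·p_i: 59×0.28 = 16.52, 59×0.42 = 24.78, 59×0.15 = 8.85, 59×0.15 = 8.85.
χ² = (18−16.52)²/16.52 + (26−24.78)²/24.78 + (6−8.85)²/8.85 + (9−8.85)²/8.85
   = 0.133 + 0.060 + 0.918 + 0.003
Sum = 1.11

1.11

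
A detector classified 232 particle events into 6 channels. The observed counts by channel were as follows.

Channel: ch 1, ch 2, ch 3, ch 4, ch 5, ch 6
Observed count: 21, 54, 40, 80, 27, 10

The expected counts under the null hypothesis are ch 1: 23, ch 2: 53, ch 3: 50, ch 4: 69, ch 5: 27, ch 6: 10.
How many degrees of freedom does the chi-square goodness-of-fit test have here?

5

There are k = 6 categories and no parameters were estimated from the data, so df = 6 − 1 = 5.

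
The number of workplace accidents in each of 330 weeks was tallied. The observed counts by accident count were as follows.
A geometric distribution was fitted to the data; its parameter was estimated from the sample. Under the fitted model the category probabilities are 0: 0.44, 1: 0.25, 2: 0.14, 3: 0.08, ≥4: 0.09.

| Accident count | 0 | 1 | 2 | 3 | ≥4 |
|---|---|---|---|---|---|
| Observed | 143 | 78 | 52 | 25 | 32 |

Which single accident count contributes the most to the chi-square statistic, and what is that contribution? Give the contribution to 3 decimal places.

2, 0.728

Expected counts E_i = n·p_i: 330×0.44 = 145.2, 330×0.25 = 82.5, 330×0.14 = 46.2, 330×0.08 = 26.4, 330×0.09 = 29.7.
χ² = (143−145.2)²/145.2 + (78−82.5)²/82.5 + (52−46.2)²/46.2 + (25−26.4)²/26.4 + (32−29.7)²/29.7
   = 0.0333 + 0.2455 + 0.7281 + 0.0742 + 0.1781
The largest term is for 2: 0.728.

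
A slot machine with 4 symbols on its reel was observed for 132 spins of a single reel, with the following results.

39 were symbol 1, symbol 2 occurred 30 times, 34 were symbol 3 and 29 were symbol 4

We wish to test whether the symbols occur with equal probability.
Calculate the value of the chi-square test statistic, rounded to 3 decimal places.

1.879

Expected count for each of the 4 categories: 132/4 = 33.
χ² = (39−33)²/33 + (30−33)²/33 + (34−33)²/33 + (29−33)²/33
   = 1.0909 + 0.2727 + 0.0303 + 0.4848
Sum = 1.879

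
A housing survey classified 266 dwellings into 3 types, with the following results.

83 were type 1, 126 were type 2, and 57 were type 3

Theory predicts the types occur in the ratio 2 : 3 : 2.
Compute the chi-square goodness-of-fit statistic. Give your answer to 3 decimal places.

6.658

Ratio total = 7. Expected counts: 266×2/7 = 76, 266×3/7 = 114, 266×2/7 = 76.
χ² = (83−76)²/76 + (126−114)²/114 + (57−76)²/76
   = 0.6447 + 1.2632 + 4.7500
Sum = 6.658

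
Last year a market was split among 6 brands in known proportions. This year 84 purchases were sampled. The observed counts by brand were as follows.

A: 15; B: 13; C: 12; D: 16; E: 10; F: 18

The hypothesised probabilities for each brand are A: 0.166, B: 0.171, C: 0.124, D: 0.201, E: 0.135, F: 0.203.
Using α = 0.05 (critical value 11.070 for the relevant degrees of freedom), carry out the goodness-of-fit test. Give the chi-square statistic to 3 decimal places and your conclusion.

Expected counts E_i = n·p_i: 84×0.166 = 13.944, 84×0.171 = 14.364, 84×0.124 = 10.416, 84×0.201 = 16.884, 84×0.135 = 11.34, 84×0.203 = 17.052.
A: (15 − 13.944)²/13.944 = 1.115136/13.944 = 0.0800
B: (13 − 14.364)²/14.364 = 1.860496/14.364 = 0.1295
C: (12 − 10.416)²/10.416 = 2.509056/10.416 = 0.2409
D: (16 − 16.884)²/16.884 = 0.781456/16.884 = 0.0463
E: (10 − 11.34)²/11.34 = 1.7956/11.34 = 0.1583
F: (18 − 17.052)²/17.052 = 0.898704/17.052 = 0.0527
Sum = 0.708
df = 5. Since 0.708 < 11.070, we do not reject H₀.

0.708; do not reject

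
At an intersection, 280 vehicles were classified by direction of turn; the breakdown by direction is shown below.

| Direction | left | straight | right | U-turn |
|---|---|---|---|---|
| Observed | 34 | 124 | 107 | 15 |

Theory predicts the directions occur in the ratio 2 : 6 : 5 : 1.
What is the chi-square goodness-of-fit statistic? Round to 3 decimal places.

2.773

Ratio total = 14. Expected counts: 280×2/14 = 40, 280×6/14 = 120, 280×5/14 = 100, 280×1/14 = 20.
left: (34 − 40)²/40 = 36/40 = 0.9000
straight: (124 − 120)²/120 = 16/120 = 0.1333
right: (107 − 100)²/100 = 49/100 = 0.4900
U-turn: (15 − 20)²/20 = 25/20 = 1.2500
Sum = 2.773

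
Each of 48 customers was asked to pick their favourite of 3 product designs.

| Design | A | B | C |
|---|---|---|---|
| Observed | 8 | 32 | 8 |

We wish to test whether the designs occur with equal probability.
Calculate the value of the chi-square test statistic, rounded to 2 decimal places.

Expected count for each of the 3 categories: 48/3 = 16.
A: (8 − 16)²/16 = 64/16 = 4.000
B: (32 − 16)²/16 = 256/16 = 16.000
C: (8 − 16)²/16 = 64/16 = 4.000
Sum = 24.00

24.00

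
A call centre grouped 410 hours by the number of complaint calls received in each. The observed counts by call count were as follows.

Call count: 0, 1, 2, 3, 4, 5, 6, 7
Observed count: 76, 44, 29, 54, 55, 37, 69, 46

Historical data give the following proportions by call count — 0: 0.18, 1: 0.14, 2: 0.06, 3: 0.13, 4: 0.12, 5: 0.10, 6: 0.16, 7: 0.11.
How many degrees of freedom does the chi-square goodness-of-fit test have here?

There are k = 8 categories and no parameters were estimated from the data, so df = 8 − 1 = 7.

7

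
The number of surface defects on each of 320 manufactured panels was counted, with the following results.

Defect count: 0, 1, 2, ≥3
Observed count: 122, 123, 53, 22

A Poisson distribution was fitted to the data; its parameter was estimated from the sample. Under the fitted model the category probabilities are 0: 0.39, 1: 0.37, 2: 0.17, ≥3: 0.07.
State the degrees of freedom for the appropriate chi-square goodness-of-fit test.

There are k = 4 categories and 1 parameter estimated from the data, so df = 4 − 1 − 1 = 2.

2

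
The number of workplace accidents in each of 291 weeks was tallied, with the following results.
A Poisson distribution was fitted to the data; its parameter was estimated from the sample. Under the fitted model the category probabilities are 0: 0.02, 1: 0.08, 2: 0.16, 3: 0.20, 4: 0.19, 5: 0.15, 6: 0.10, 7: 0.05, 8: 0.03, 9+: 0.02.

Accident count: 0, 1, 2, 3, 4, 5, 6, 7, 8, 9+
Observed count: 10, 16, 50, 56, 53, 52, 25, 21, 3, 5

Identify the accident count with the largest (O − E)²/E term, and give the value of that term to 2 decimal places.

Expected counts E_i = n·p_i: 291×0.02 = 5.82, 291×0.08 = 23.28, 291×0.16 = 46.56, 291×0.20 = 58.2, 291×0.19 = 55.29, 291×0.15 = 43.65, 291×0.10 = 29.1, 291×0.05 = 14.55, 291×0.03 = 8.73, 291×0.02 = 5.82.
χ² = (10−5.82)²/5.82 + (16−23.28)²/23.28 + (50−46.56)²/46.56 + (56−58.2)²/58.2 + (53−55.29)²/55.29 + (52−43.65)²/43.65 + (25−29.1)²/29.1 + (21−14.55)²/14.55 + (3−8.73)²/8.73 + (5−5.82)²/5.82
   = 3.002 + 2.277 + 0.254 + 0.083 + 0.095 + 1.597 + 0.578 + 2.859 + 3.761 + 0.116
The largest term is for 8: 3.76.

8, 3.76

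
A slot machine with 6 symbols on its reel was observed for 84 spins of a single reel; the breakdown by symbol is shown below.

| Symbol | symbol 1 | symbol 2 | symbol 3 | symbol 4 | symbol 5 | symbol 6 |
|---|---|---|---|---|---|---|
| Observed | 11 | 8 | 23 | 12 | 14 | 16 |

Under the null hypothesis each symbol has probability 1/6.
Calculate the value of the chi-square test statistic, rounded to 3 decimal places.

Expected count for each of the 6 categories: 84/6 = 14.
symbol 1: (11 − 14)²/14 = 9/14 = 0.6429
symbol 2: (8 − 14)²/14 = 36/14 = 2.5714
symbol 3: (23 − 14)²/14 = 81/14 = 5.7857
symbol 4: (12 − 14)²/14 = 4/14 = 0.2857
symbol 5: (14 − 14)²/14 = 0/14 = 0.0000
symbol 6: (16 − 14)²/14 = 4/14 = 0.2857
Sum = 9.571

9.571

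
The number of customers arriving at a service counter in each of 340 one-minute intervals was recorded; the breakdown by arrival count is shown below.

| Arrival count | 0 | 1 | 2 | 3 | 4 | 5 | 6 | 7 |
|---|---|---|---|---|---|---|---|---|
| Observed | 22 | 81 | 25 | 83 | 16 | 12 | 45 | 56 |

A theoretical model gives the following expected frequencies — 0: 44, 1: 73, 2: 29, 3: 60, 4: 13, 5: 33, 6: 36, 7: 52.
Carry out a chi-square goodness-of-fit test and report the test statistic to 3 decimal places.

37.859

0: (22 − 44)²/44 = 484/44 = 11.0000
1: (81 − 73)²/73 = 64/73 = 0.8767
2: (25 − 29)²/29 = 16/29 = 0.5517
3: (83 − 60)²/60 = 529/60 = 8.8167
4: (16 − 13)²/13 = 9/13 = 0.6923
5: (12 − 33)²/33 = 441/33 = 13.3636
6: (45 − 36)²/36 = 81/36 = 2.2500
7: (56 − 52)²/52 = 16/52 = 0.3077
Sum = 37.859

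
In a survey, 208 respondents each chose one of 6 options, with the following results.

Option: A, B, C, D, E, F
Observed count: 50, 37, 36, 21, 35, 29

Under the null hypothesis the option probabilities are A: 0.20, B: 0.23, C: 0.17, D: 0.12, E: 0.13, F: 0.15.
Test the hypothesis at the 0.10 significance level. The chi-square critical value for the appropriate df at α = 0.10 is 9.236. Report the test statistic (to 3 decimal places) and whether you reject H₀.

Expected counts E_i = n·p_i: 208×0.20 = 41.6, 208×0.23 = 47.84, 208×0.17 = 35.36, 208×0.12 = 24.96, 208×0.13 = 27.04, 208×0.15 = 31.2.
cat         O        E   (O−E)²/E
A          50     41.6     1.6962
B          37    47.84     2.4562
C          36    35.36     0.0116
D          21    24.96     0.6283
E          35    27.04     2.3433
F          29     31.2     0.1551
Sum = 7.291
df = 5. Since 7.291 < 9.236, we do not reject H₀.

7.291; do not reject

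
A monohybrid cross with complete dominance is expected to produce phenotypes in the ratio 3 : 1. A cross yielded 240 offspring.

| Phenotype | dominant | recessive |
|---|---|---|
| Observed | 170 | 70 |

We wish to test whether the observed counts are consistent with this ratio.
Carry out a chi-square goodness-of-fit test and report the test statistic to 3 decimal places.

2.222

Ratio total = 4. Expected counts: 240×3/4 = 180, 240×1/4 = 60.
χ² = (170−180)²/180 + (70−60)²/60
   = 0.5556 + 1.6667
Sum = 2.222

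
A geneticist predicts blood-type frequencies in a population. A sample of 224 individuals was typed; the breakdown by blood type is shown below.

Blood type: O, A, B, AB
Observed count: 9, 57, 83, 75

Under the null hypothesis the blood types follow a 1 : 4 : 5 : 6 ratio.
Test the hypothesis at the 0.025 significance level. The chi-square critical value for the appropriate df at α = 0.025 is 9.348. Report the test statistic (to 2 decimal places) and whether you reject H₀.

5.18; do not reject

Ratio total = 16. Expected counts: 224×1/16 = 14, 224×4/16 = 56, 224×5/16 = 70, 224×6/16 = 84.
O: (9 − 14)²/14 = 25/14 = 1.786
A: (57 − 56)²/56 = 1/56 = 0.018
B: (83 − 70)²/70 = 169/70 = 2.414
AB: (75 − 84)²/84 = 81/84 = 0.964
Sum = 5.18
df = 3. Since 5.18 < 9.348, we do not reject H₀.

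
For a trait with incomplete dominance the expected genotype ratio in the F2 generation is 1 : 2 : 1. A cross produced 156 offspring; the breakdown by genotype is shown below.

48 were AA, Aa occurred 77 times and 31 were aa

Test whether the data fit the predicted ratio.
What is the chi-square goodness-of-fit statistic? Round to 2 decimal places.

Ratio total = 4. Expected counts: 156×1/4 = 39, 156×2/4 = 78, 156×1/4 = 39.
χ² = (48−39)²/39 + (77−78)²/78 + (31−39)²/39
   = 2.077 + 0.013 + 1.641
Sum = 3.73

3.73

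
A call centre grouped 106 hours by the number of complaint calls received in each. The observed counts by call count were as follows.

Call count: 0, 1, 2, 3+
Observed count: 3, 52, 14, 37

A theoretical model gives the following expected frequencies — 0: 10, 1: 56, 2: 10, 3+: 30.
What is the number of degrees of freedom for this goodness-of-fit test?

There are k = 4 categories and no parameters were estimated from the data, so df = 4 − 1 = 3.

3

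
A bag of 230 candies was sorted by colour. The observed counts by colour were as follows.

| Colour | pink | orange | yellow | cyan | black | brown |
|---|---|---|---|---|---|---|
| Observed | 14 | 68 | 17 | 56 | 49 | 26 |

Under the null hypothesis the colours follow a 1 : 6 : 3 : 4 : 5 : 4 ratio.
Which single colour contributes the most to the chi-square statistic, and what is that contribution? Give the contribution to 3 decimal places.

Ratio total = 23. Expected counts: 230×1/23 = 10, 230×6/23 = 60, 230×3/23 = 30, 230×4/23 = 40, 230×5/23 = 50, 230×4/23 = 40.
χ² = (14−10)²/10 + (68−60)²/60 + (17−30)²/30 + (56−40)²/40 + (49−50)²/50 + (26−40)²/40
   = 1.6000 + 1.0667 + 5.6333 + 6.4000 + 0.0200 + 4.9000
The largest term is for cyan: 6.400.

cyan, 6.400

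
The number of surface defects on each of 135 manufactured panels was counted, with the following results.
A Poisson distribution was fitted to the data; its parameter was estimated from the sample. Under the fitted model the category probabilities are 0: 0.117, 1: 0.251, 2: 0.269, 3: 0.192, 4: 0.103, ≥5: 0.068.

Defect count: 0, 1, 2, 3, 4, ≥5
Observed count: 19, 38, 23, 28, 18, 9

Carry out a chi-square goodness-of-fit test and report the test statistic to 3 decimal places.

Expected counts E_i = n·p_i: 135×0.117 = 15.795, 135×0.251 = 33.885, 135×0.269 = 36.315, 135×0.192 = 25.92, 135×0.103 = 13.905, 135×0.068 = 9.18.
0: (19 − 15.795)²/15.795 = 10.272025/15.795 = 0.6503
1: (38 − 33.885)²/33.885 = 16.933225/33.885 = 0.4997
2: (23 − 36.315)²/36.315 = 177.289225/36.315 = 4.8820
3: (28 − 25.92)²/25.92 = 4.3264/25.92 = 0.1669
4: (18 − 13.905)²/13.905 = 16.769025/13.905 = 1.2060
≥5: (9 − 9.18)²/9.18 = 0.0324/9.18 = 0.0035
Sum = 7.408

7.408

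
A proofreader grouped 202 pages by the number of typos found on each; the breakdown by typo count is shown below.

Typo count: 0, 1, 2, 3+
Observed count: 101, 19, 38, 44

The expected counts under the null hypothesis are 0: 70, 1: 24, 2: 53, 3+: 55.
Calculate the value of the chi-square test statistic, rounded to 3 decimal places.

21.216

cat         O        E   (O−E)²/E
0         101       70    13.7286
1          19       24     1.0417
2          38       53     4.2453
3+         44       55     2.2000
Sum = 21.216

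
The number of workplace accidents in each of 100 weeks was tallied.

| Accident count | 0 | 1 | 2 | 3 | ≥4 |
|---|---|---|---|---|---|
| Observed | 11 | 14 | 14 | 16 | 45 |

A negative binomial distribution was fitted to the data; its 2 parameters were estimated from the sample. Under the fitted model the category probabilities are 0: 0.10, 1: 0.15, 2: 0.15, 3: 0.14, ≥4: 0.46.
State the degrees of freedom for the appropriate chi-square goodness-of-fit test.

There are k = 5 categories and 2 parameters estimated from the data, so df = 5 − 1 − 2 = 2.

2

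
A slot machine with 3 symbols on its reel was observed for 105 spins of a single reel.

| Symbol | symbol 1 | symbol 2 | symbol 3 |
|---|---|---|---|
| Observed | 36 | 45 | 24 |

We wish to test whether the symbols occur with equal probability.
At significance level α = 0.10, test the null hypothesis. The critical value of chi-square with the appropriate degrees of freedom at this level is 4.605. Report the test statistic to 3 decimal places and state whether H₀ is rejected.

6.343; reject

Under H₀ each category has probability 1/3, so each expected count is 105/3 = 35.
symbol 1: (36 − 35)²/35 = 1/35 = 0.0286
symbol 2: (45 − 35)²/35 = 100/35 = 2.8571
symbol 3: (24 − 35)²/35 = 121/35 = 3.4571
Sum = 6.343
df = 2. Since 6.343 > 4.605, we reject H₀.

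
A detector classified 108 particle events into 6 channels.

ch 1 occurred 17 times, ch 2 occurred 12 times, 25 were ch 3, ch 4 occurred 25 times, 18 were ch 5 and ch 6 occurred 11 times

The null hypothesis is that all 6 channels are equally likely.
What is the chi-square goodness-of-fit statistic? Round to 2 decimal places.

10.22

Under H₀ each category has probability 1/6, so each expected count is 108/6 = 18.
cat         O        E   (O−E)²/E
ch 1       17       18      0.056
ch 2       12       18      2.000
ch 3       25       18      2.722
ch 4       25       18      2.722
ch 5       18       18      0.000
ch 6       11       18      2.722
Sum = 10.22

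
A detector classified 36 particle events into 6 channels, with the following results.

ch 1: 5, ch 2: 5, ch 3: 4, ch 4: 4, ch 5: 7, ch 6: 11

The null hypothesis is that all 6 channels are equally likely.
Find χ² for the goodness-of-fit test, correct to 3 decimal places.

6.000

Under H₀ each category has probability 1/6, so each expected count is 36/6 = 6.
χ² = (5−6)²/6 + (5−6)²/6 + (4−6)²/6 + (4−6)²/6 + (7−6)²/6 + (11−6)²/6
   = 0.1667 + 0.1667 + 0.6667 + 0.6667 + 0.1667 + 4.1667
Sum = 6.000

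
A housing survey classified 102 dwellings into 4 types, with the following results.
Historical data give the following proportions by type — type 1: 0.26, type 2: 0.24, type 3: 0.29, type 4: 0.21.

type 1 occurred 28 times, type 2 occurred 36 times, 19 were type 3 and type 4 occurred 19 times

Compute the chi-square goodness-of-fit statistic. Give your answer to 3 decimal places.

Expected counts E_i = n·p_i: 102×0.26 = 26.52, 102×0.24 = 24.48, 102×0.29 = 29.58, 102×0.21 = 21.42.
type 1: (28 − 26.52)²/26.52 = 2.1904/26.52 = 0.0826
type 2: (36 − 24.48)²/24.48 = 132.7104/24.48 = 5.4212
type 3: (19 − 29.58)²/29.58 = 111.9364/29.58 = 3.7842
type 4: (19 − 21.42)²/21.42 = 5.8564/21.42 = 0.2734
Sum = 9.561

9.561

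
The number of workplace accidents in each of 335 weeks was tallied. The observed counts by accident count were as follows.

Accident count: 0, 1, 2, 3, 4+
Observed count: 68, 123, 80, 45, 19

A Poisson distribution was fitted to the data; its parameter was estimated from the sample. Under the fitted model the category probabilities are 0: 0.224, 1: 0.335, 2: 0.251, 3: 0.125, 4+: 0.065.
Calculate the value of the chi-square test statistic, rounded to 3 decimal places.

2.480

Expected counts E_i = n·p_i: 335×0.224 = 75.04, 335×0.335 = 112.225, 335×0.251 = 84.085, 335×0.125 = 41.875, 335×0.065 = 21.775.
0: (68 − 75.04)²/75.04 = 49.5616/75.04 = 0.6605
1: (123 − 112.225)²/112.225 = 116.100625/112.225 = 1.0345
2: (80 − 84.085)²/84.085 = 16.687225/84.085 = 0.1985
3: (45 − 41.875)²/41.875 = 9.765625/41.875 = 0.2332
4+: (19 − 21.775)²/21.775 = 7.700625/21.775 = 0.3536
Sum = 2.480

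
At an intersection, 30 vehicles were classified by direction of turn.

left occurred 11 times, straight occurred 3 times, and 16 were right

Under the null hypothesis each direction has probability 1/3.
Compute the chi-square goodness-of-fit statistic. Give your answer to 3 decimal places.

Under H₀ each category has probability 1/3, so each expected count is 30/3 = 10.
cat           O        E   (O−E)²/E
left         11       10     0.1000
straight      3       10     4.9000
right        16       10     3.6000
Sum = 8.600

8.600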